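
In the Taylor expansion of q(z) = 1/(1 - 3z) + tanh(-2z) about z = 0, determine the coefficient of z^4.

81

Add the two expansions coefficient-wise.
So c_4 = q^(4)(0)/4! = 81.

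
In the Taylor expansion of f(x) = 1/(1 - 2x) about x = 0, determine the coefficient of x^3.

8

c_3 = f′′′(0)/3! = 8.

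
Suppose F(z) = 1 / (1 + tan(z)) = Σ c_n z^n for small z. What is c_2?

Use the geometric series for the reciprocal, then substitute.
[z^0] = 1;  [z^1] = -1;  [z^2] = 1.

1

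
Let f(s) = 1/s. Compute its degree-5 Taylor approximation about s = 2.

-(s - 2)^5/64 + (s - 2)^4/32 - (s - 2)^3/16 + (s - 2)^2/8 - (s - 2)/4 + 1/2

f(2) = 1/2
f′(2) = -1/4
f′′(2) = 1/4
f′′′(2) = -3/8
f^(4)(2) = 3/4
f^(5)(2) = -15/8
Dividing each by k! gives the coefficients c_0, ..., c_5.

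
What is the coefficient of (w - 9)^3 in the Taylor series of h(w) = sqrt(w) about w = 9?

1/3888

h(9) = 3
h′(9) = 1/6
h′′(9) = -1/108
h′′′(9) = 1/648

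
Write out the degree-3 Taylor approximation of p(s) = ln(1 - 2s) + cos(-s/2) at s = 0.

Expand each term separately and add.
p(0) = 1
p′(0) = -2
p′′(0) = -17/4
p′′′(0) = -16

-8*s^3/3 - 17*s^2/8 - 2*s + 1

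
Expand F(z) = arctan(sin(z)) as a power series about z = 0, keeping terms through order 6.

Plug the Maclaurin series of the inner function into that of the outer and collect terms.
F(0) = 0
F′(0) = 1
F′′(0) = 0
F′′′(0) = -3
F^(4)(0) = 0
F^(5)(0) = 45
F^(6)(0) = 0
The Taylor polynomial is Σ F^(k)(0)/k! · z^k.

3*z^5/8 - z^3/2 + z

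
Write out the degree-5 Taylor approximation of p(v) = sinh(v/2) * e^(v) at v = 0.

121*v^5/3840 + 5*v^4/48 + 13*v^3/48 + v^2/2 + v/2

Take the Cauchy product of the two expansions.
[v^0] = 0;  [v^1] = 1/2;  [v^2] = 1/2;  [v^3] = 13/48;  [v^4] = 5/48;  [v^5] = 121/3840.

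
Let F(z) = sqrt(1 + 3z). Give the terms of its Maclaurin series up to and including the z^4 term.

-405*z^4/128 + 27*z^3/16 - 9*z^2/8 + 3*z/2 + 1

F(0) = 1
F′(0) = 3/2
F′′(0) = -9/4
F′′′(0) = 81/8
F^(4)(0) = -1215/16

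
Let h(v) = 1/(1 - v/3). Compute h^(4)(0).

8/27

Differentiate repeatedly and evaluate at the center.
From the series, [v^4] h = 1/81; multiply by 4! = 24 to get 8/27.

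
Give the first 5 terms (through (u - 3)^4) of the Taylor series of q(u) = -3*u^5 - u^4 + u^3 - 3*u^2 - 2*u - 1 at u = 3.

-46*(u - 3)^4 - 281*(u - 3)^3 - 858*(u - 3)^2 - 1316*(u - 3) - 817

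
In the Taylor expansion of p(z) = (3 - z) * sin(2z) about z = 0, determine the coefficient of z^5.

Distribute the polynomial across the series and collect like powers.
p(0) = 0
p′(0) = 6
p′′(0) = -4
p′′′(0) = -24
p^(4)(0) = 32
p^(5)(0) = 96
The Taylor polynomial is Σ p^(k)(0)/k! · z^k.

4/5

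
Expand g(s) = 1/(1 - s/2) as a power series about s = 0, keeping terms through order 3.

s^3/8 + s^2/4 + s/2 + 1

g(0) = 1
g′(0) = 1/2
g′′(0) = 1/2
g′′′(0) = 3/4
The Taylor polynomial is Σ g^(k)(0)/k! · s^k.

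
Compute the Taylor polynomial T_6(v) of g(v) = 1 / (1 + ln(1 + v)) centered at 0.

Expand as Σ (-1)^k u^k with u equal to the inner function's series.
g(0) = 1
g′(0) = -1
g′′(0) = 3
g′′′(0) = -14
g^(4)(0) = 88
g^(5)(0) = -694
g^(6)(0) = 6578
The Taylor polynomial is Σ g^(k)(0)/k! · v^k.

3289*v^6/360 - 347*v^5/60 + 11*v^4/3 - 7*v^3/3 + 3*v^2/2 - v + 1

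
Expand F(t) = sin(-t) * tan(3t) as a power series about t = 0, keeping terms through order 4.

Multiply the two series term by term and collect like powers.

-17*t^4/2 - 3*t^2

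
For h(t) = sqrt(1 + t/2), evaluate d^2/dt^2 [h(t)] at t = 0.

From the series, [t^2] h = -1/32; multiply by 2! = 2 to get -1/16.

-1/16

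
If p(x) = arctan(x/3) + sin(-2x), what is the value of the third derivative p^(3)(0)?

214/27

Add the two expansions coefficient-wise.
From the series, [x^3] p = 107/81; multiply by 3! = 6 to get 214/27.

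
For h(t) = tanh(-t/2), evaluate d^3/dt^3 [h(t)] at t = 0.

1/4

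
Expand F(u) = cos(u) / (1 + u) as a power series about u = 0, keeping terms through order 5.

-13*u^5/24 + 13*u^4/24 - u^3/2 + u^2/2 - u + 1

Expand each factor separately, then convolve coefficients.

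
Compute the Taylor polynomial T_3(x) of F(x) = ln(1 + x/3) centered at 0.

x^3/81 - x^2/18 + x/3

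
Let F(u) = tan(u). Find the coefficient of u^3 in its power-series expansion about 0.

1/3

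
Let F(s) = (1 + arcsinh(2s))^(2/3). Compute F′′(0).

Substitute the inner expansion into the outer series and collect powers.
The coefficient of s^2 in the expansion is -4/9, so F′′(0) = 2! * (-4/9) = -8/9.

-8/9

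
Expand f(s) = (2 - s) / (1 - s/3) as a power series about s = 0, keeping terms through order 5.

-s^5/243 - s^4/81 - s^3/27 - s^2/9 - s/3 + 2

Shift and add copies of the series according to the polynomial's terms.
[s^0] = 2;  [s^1] = -1/3;  [s^2] = -1/9;  [s^3] = -1/27;  [s^4] = -1/81;  [s^5] = -1/243.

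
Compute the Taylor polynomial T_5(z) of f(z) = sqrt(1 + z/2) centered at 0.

7*z^5/8192 - 5*z^4/2048 + z^3/128 - z^2/32 + z/4 + 1

Differentiate repeatedly and evaluate at the center.
f(0) = 1
f′(0) = 1/4
f′′(0) = -1/16
f′′′(0) = 3/64
f^(4)(0) = -15/256
f^(5)(0) = 105/1024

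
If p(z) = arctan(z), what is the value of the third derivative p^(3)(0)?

From the series, [z^3] p = -1/3; multiply by 3! = 6 to get -2.

-2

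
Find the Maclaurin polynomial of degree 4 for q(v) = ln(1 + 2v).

Use the known series and substitute for the argument.
[v^0] = 0;  [v^1] = 2;  [v^2] = -2;  [v^3] = 8/3;  [v^4] = -4.

-4*v^4 + 8*v^3/3 - 2*v^2 + 2*v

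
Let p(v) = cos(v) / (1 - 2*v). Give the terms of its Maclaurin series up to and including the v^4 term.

Multiply the numerator's expansion by the denominator's geometric series.
[v^0] = 1;  [v^1] = 2;  [v^2] = 7/2;  [v^3] = 7;  [v^4] = 337/24.

337*v^4/24 + 7*v^3 + 7*v^2/2 + 2*v + 1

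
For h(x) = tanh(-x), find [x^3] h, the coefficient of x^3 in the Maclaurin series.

Compute the successive derivatives at the expansion point and divide by k!.

1/3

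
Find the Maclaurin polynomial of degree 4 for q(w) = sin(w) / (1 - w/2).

w^4/24 + w^3/12 + w^2/2 + w

Expand each factor separately, then convolve coefficients.
[w^0] = 0;  [w^1] = 1;  [w^2] = 1/2;  [w^3] = 1/12;  [w^4] = 1/24.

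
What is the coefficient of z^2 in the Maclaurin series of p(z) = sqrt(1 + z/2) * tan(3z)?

3/4

Write out both Maclaurin series and multiply, keeping only the needed powers.
[z^0] = 0;  [z^1] = 3;  [z^2] = 3/4.
So c_2 = p′′(0)/2! = 3/4.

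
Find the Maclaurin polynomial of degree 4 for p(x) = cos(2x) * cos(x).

41*x^4/24 - 5*x^2/2 + 1

Write out both Maclaurin series and multiply, keeping only the needed powers.
p(0) = 1
p′(0) = 0
p′′(0) = -5
p′′′(0) = 0
p^(4)(0) = 41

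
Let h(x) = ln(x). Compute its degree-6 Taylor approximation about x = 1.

h(1) = 0
h′(1) = 1
h′′(1) = -1
h′′′(1) = 2
h^(4)(1) = -6
h^(5)(1) = 24
h^(6)(1) = -120
The Taylor polynomial is Σ h^(k)(1)/k! · (x - 1)^k.

-(x - 1)^6/6 + (x - 1)^5/5 - (x - 1)^4/4 + (x - 1)^3/3 - (x - 1)^2/2 + (x - 1)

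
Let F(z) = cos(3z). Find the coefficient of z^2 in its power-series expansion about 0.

-9/2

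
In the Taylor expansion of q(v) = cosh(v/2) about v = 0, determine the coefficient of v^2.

q(0) = 1
q′(0) = 0
q′′(0) = 1/4

1/8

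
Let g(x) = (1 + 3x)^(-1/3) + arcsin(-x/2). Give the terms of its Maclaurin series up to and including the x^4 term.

Combine the two series term by term.

35*x^4/3 - 75*x^3/16 + 2*x^2 - 3*x/2 + 1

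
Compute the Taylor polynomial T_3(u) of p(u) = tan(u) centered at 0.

u^3/3 + u

[u^0] = 0;  [u^1] = 1;  [u^2] = 0;  [u^3] = 1/3.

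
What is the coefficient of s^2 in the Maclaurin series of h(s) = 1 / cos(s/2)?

Invert the denominator's series and multiply.
h(0) = 1
h′(0) = 0
h′′(0) = 1/4

1/8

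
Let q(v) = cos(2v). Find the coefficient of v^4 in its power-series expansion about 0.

q(0) = 1
q′(0) = 0
q′′(0) = -4
q′′′(0) = 0
q^(4)(0) = 16

2/3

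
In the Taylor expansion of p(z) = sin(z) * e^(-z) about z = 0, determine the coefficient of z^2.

Write out both Maclaurin series and multiply, keeping only the needed powers.
p(0) = 0
p′(0) = 1
p′′(0) = -2
So c_2 = p′′(0)/2! = -1.

-1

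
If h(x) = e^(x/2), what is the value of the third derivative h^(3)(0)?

1/8

From the series, [x^3] h = 1/48; multiply by 3! = 6 to get 1/8.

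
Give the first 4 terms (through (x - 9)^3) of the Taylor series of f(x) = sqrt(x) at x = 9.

(x - 9)^3/3888 - (x - 9)^2/216 + (x - 9)/6 + 3

f(9) = 3
f′(9) = 1/6
f′′(9) = -1/108
f′′′(9) = 1/648
The Taylor polynomial is Σ f^(k)(9)/k! · (x - 9)^k.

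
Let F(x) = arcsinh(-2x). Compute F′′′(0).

8

From the series, [x^3] F = 4/3; multiply by 3! = 6 to get 8.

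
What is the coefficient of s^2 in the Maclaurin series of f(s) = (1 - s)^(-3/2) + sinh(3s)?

15/8

Combine the two series term by term.
f(0) = 1
f′(0) = 9/2
f′′(0) = 15/4
The Taylor polynomial is Σ f^(k)(0)/k! · s^k.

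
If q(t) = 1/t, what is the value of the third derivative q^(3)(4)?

From the series, [(t - 4)^3] q = -1/256; multiply by 3! = 6 to get -3/128.

-3/128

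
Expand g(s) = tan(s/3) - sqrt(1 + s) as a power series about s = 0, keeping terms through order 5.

Combine the two series term by term.

-25003*s^5/933120 + 5*s^4/128 - 65*s^3/1296 + s^2/8 - s/6 - 1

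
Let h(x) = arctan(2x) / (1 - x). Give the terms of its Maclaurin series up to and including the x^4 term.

Take the Cauchy product of the two expansions.
h(0) = 0
h′(0) = 2
h′′(0) = 4
h′′′(0) = -4
h^(4)(0) = -16

-2*x^4/3 - 2*x^3/3 + 2*x^2 + 2*x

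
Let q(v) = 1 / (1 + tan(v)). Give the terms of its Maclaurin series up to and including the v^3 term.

-4*v^3/3 + v^2 - v + 1

Write 1/(1+u) = 1 - u + u^2 - u^3 + ... and substitute the series for u.
[v^0] = 1;  [v^1] = -1;  [v^2] = 1;  [v^3] = -4/3.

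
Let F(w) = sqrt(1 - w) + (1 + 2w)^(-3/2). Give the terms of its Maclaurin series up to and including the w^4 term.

5035*w^4/128 - 281*w^3/16 + 59*w^2/8 - 7*w/2 + 2

Expand each term separately and add.
F(0) = 2
F′(0) = -7/2
F′′(0) = 59/4
F′′′(0) = -843/8
F^(4)(0) = 15105/16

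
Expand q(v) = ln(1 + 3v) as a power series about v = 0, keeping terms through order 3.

9*v^3 - 9*v^2/2 + 3*v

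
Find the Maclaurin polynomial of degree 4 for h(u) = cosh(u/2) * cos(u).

-7*u^4/384 - 3*u^2/8 + 1

Multiply the two series term by term and collect like powers.
h(0) = 1
h′(0) = 0
h′′(0) = -3/4
h′′′(0) = 0
h^(4)(0) = -7/16
Then c_k = h^(k)(0)/k! gives each Taylor coefficient.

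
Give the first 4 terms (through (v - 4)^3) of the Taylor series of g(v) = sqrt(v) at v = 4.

(v - 4)^3/512 - (v - 4)^2/64 + (v - 4)/4 + 2

Differentiate repeatedly and evaluate at the center.
[(v - 4)^0] = 2;  [(v - 4)^1] = 1/4;  [(v - 4)^2] = -1/64;  [(v - 4)^3] = 1/512.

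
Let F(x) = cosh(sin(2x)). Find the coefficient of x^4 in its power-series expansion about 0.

Substitute the inner expansion into the outer series and collect powers.
F(0) = 1
F′(0) = 0
F′′(0) = 4
F′′′(0) = 0
F^(4)(0) = -48
Then c_k = F^(k)(0)/k! gives each Taylor coefficient.

-2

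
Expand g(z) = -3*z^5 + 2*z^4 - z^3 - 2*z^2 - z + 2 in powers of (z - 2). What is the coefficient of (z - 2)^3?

[(z - 2)^0] = -80;  [(z - 2)^1] = -197;  [(z - 2)^2] = -200;  [(z - 2)^3] = -105.

-105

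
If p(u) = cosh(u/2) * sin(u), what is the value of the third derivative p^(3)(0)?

-1/4

Write out both Maclaurin series and multiply, keeping only the needed powers.
The coefficient of u^3 in the expansion is -1/24, so p′′′(0) = 3! * (-1/24) = -1/4.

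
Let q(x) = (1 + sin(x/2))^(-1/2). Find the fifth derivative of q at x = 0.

Let u equal the inner series; expand the outer function in u and truncate.
The coefficient of x^5 in the expansion is -361/122880, so q^(5)(0) = 5! * (-361/122880) = -361/1024.

-361/1024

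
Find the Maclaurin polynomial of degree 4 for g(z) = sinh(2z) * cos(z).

z^3/3 + 2*z

Write out both Maclaurin series and multiply, keeping only the needed powers.
g(0) = 0
g′(0) = 2
g′′(0) = 0
g′′′(0) = 2
g^(4)(0) = 0
Dividing each by k! gives the coefficients c_0, ..., c_4.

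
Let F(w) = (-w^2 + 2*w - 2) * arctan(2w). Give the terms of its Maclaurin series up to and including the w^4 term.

-16*w^4/3 + 10*w^3/3 + 4*w^2 - 4*w

Distribute the polynomial across the series and collect like powers.
F(0) = 0
F′(0) = -4
F′′(0) = 8
F′′′(0) = 20
F^(4)(0) = -128
Dividing each by k! gives the coefficients c_0, ..., c_4.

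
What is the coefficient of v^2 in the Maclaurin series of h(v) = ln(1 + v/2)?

Compute the successive derivatives at the expansion point and divide by k!.
h(0) = 0
h′(0) = 1/2
h′′(0) = -1/4

-1/8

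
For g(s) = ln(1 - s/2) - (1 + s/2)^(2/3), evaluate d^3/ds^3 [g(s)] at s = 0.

Combine the two series term by term.
The coefficient of s^3 in the expansion is -31/648, so g′′′(0) = 3! * (-31/648) = -31/108.

-31/108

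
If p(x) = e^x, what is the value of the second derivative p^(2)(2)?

e^(2)

From the series, [(x - 2)^2] p = e^(2)/2; multiply by 2! = 2 to get e^(2).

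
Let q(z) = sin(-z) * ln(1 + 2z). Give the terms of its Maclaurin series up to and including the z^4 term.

-7*z^4/3 + 2*z^3 - 2*z^2

Expand each factor separately, then convolve coefficients.
q(0) = 0
q′(0) = 0
q′′(0) = -4
q′′′(0) = 12
q^(4)(0) = -56
The Taylor polynomial is Σ q^(k)(0)/k! · z^k.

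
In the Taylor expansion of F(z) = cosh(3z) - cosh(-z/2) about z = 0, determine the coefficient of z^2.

Expand each term separately and add.
[z^0] = 0;  [z^1] = 0;  [z^2] = 35/8.
So c_2 = F′′(0)/2! = 35/8.

35/8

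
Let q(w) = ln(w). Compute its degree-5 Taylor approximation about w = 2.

q(2) = ln(2)
q′(2) = 1/2
q′′(2) = -1/4
q′′′(2) = 1/4
q^(4)(2) = -3/8
q^(5)(2) = 3/4

(w - 2)^5/160 - (w - 2)^4/64 + (w - 2)^3/24 - (w - 2)^2/8 + (w - 2)/2 + ln(2)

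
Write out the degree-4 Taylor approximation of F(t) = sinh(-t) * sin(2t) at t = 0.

t^4 - 2*t^2

Write out both Maclaurin series and multiply, keeping only the needed powers.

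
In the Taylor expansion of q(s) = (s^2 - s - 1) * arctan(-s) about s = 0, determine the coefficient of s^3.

-4/3

Multiply each power in the prefactor through the base expansion.
[s^0] = 0;  [s^1] = 1;  [s^2] = 1;  [s^3] = -4/3.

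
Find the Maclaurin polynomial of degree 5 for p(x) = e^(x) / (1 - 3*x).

5087*x^5/15 + 2713*x^4/24 + 113*x^3/3 + 25*x^2/2 + 4*x + 1

Use 1/(1 - r) = Σ r^k on the denominator, then take the Cauchy product.
p(0) = 1
p′(0) = 4
p′′(0) = 25
p′′′(0) = 226
p^(4)(0) = 2713
p^(5)(0) = 40696
The Taylor polynomial is Σ p^(k)(0)/k! · x^k.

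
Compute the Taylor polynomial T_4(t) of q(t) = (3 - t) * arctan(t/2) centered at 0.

Distribute the polynomial across the series and collect like powers.
q(0) = 0
q′(0) = 3/2
q′′(0) = -1
q′′′(0) = -3/4
q^(4)(0) = 1
Dividing each by k! gives the coefficients c_0, ..., c_4.

t^4/24 - t^3/8 - t^2/2 + 3*t/2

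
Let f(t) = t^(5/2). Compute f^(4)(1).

Use the known series and substitute for the argument.
From the series, [(t - 1)^4] f = -5/128; multiply by 4! = 24 to get -15/16.

-15/16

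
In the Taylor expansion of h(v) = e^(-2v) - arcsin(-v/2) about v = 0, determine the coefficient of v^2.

Combine the two series term by term.
h(0) = 1
h′(0) = -3/2
h′′(0) = 4
So c_2 = h′′(0)/2! = 2.

2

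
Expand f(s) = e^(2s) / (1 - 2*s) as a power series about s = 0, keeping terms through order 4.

130*s^4/3 + 64*s^3/3 + 10*s^2 + 4*s + 1

Use 1/(1 - r) = Σ r^k on the denominator, then take the Cauchy product.
[s^0] = 1;  [s^1] = 4;  [s^2] = 10;  [s^3] = 64/3;  [s^4] = 130/3.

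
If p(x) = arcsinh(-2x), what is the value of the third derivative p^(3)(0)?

8

Apply the Taylor formula c_k = f^(k)(a)/k!.
The coefficient of x^3 in the expansion is 4/3, so p′′′(0) = 3! * (4/3) = 8.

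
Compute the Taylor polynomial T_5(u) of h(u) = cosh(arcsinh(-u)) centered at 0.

-u^4/8 + u^2/2 + 1

Let u equal the inner series; expand the outer function in u and truncate.
h(0) = 1
h′(0) = 0
h′′(0) = 1
h′′′(0) = 0
h^(4)(0) = -3
h^(5)(0) = 0
The Taylor polynomial is Σ h^(k)(0)/k! · u^k.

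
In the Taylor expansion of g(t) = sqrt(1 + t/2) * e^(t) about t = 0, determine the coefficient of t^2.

23/32

Write out both Maclaurin series and multiply, keeping only the needed powers.
g(0) = 1
g′(0) = 5/4
g′′(0) = 23/16
So c_2 = g′′(0)/2! = 23/32.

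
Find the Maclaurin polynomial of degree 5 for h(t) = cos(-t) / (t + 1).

Expand 1/(denominator) as a geometric series and multiply by the numerator's series.
h(0) = 1
h′(0) = -1
h′′(0) = 1
h′′′(0) = -3
h^(4)(0) = 13
h^(5)(0) = -65
Then c_k = h^(k)(0)/k! gives each Taylor coefficient.

-13*t^5/24 + 13*t^4/24 - t^3/2 + t^2/2 - t + 1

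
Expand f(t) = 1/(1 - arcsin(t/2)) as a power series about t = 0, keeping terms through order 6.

Compose series: expand the inner function first, then feed it into the outer expansion.
f(0) = 1
f′(0) = 1/2
f′′(0) = 1/2
f′′′(0) = 7/8
f^(4)(0) = 2
f^(5)(0) = 189/32
f^(6)(0) = 83/4

83*t^6/2880 + 63*t^5/1280 + t^4/12 + 7*t^3/48 + t^2/4 + t/2 + 1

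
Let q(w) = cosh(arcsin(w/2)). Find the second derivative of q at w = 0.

Compose series: expand the inner function first, then feed it into the outer expansion.
The coefficient of w^2 in the expansion is 1/8, so q′′(0) = 2! * (1/8) = 1/4.

1/4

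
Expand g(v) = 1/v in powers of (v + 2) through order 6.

-(v + 2)^6/128 - (v + 2)^5/64 - (v + 2)^4/32 - (v + 2)^3/16 - (v + 2)^2/8 - (v + 2)/4 - 1/2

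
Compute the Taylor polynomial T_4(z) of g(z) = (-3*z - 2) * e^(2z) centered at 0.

Multiply each power in the prefactor through the base expansion.
[z^0] = -2;  [z^1] = -7;  [z^2] = -10;  [z^3] = -26/3;  [z^4] = -16/3.

-16*z^4/3 - 26*z^3/3 - 10*z^2 - 7*z - 2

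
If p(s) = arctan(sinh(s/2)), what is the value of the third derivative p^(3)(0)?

-1/8

Substitute the inner expansion into the outer series and collect powers.
The coefficient of s^3 in the expansion is -1/48, so p′′′(0) = 3! * (-1/48) = -1/8.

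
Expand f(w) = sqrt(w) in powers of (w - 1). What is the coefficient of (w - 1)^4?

-5/128

Differentiate repeatedly and evaluate at the center.
f(1) = 1
f′(1) = 1/2
f′′(1) = -1/4
f′′′(1) = 3/8
f^(4)(1) = -15/16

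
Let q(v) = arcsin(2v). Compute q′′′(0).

The coefficient of v^3 in the expansion is 4/3, so q′′′(0) = 3! * (4/3) = 8.

8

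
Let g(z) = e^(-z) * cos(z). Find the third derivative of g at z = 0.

Write out both Maclaurin series and multiply, keeping only the needed powers.
From the series, [z^3] g = 1/3; multiply by 3! = 6 to get 2.

2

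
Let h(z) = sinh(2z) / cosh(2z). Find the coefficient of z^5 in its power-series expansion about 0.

64/15

Write the quotient as an unknown series and match coefficients against numerator = denominator · series.
[z^0] = 0;  [z^1] = 2;  [z^2] = 0;  [z^3] = -8/3;  [z^4] = 0;  [z^5] = 64/15.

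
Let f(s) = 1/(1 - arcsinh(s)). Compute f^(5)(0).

Compose series: expand the inner function first, then feed it into the outer expansion.
From the series, [s^5] f = 23/40; multiply by 5! = 120 to get 69.

69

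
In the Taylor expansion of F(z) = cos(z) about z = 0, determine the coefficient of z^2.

-1/2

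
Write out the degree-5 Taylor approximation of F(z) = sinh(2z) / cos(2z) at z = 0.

48*z^5/5 + 16*z^3/3 + 2*z

Divide the numerator series by the denominator series (power-series long division).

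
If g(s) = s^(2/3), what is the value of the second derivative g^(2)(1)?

From the series, [(s - 1)^2] g = -1/9; multiply by 2! = 2 to get -2/9.

-2/9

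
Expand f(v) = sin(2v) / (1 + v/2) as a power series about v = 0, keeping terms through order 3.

-5*v^3/6 - v^2 + 2*v

Expand each factor separately, then convolve coefficients.
f(0) = 0
f′(0) = 2
f′′(0) = -2
f′′′(0) = -5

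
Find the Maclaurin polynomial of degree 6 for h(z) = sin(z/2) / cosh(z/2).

Invert the denominator's series and multiply.
h(0) = 0
h′(0) = 1/2
h′′(0) = 0
h′′′(0) = -1/2
h^(4)(0) = 0
h^(5)(0) = 9/8
h^(6)(0) = 0

3*z^5/320 - z^3/12 + z/2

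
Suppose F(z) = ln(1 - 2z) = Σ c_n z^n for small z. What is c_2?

-2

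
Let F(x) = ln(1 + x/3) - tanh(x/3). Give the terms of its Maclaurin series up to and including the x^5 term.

Combine the two series term by term.
[x^0] = 0;  [x^1] = 0;  [x^2] = -1/18;  [x^3] = 2/81;  [x^4] = -1/324;  [x^5] = 1/3645.

x^5/3645 - x^4/324 + 2*x^3/81 - x^2/18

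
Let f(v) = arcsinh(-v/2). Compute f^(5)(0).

The coefficient of v^5 in the expansion is -3/1280, so f^(5)(0) = 5! * (-3/1280) = -9/32.

-9/32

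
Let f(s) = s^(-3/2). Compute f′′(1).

15/4

From the series, [(s - 1)^2] f = 15/8; multiply by 2! = 2 to get 15/4.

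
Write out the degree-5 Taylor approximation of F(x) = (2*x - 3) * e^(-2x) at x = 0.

32*x^5/15 - 14*x^4/3 + 8*x^3 - 10*x^2 + 8*x - 3

Shift and add copies of the series according to the polynomial's terms.
[x^0] = -3;  [x^1] = 8;  [x^2] = -10;  [x^3] = 8;  [x^4] = -14/3;  [x^5] = 32/15.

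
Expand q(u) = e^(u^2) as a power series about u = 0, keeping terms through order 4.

[u^0] = 1;  [u^1] = 0;  [u^2] = 1;  [u^3] = 0;  [u^4] = 1/2.

u^4/2 + u^2 + 1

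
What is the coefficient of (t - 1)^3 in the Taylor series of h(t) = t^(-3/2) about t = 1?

Differentiate repeatedly and evaluate at the center.
[(t - 1)^0] = 1;  [(t - 1)^1] = -3/2;  [(t - 1)^2] = 15/8;  [(t - 1)^3] = -35/16.

-35/16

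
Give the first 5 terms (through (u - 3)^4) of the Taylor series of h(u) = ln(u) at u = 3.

-(u - 3)^4/324 + (u - 3)^3/81 - (u - 3)^2/18 + (u - 3)/3 + ln(3)

h(3) = ln(3)
h′(3) = 1/3
h′′(3) = -1/9
h′′′(3) = 2/27
h^(4)(3) = -2/27
Then c_k = h^(k)(3)/k! gives each Taylor coefficient.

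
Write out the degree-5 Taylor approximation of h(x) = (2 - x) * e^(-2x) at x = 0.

-6*x^5/5 + 8*x^4/3 - 14*x^3/3 + 6*x^2 - 5*x + 2

Multiply each power in the prefactor through the base expansion.
h(0) = 2
h′(0) = -5
h′′(0) = 12
h′′′(0) = -28
h^(4)(0) = 64
h^(5)(0) = -144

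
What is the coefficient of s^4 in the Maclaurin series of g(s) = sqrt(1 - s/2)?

g(0) = 1
g′(0) = -1/4
g′′(0) = -1/16
g′′′(0) = -3/64
g^(4)(0) = -15/256
The Taylor polynomial is Σ g^(k)(0)/k! · s^k.

-5/2048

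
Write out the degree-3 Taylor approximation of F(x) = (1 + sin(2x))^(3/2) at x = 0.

-5*x^3/2 + 3*x^2/2 + 3*x + 1

Let u equal the inner series; expand the outer function in u and truncate.
[x^0] = 1;  [x^1] = 3;  [x^2] = 3/2;  [x^3] = -5/2.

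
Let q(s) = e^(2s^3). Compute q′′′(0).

Use the known series and substitute for the argument.
From the series, [s^3] q = 2; multiply by 3! = 6 to get 12.

12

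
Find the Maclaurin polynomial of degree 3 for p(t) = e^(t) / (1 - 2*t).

79*t^3/6 + 13*t^2/2 + 3*t + 1

Multiply the numerator's expansion by the denominator's geometric series.
[t^0] = 1;  [t^1] = 3;  [t^2] = 13/2;  [t^3] = 79/6.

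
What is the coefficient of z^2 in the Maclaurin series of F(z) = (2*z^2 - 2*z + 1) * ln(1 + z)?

-5/2

Multiply each power in the prefactor through the base expansion.
[z^0] = 0;  [z^1] = 1;  [z^2] = -5/2.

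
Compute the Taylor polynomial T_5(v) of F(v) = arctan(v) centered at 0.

v^5/5 - v^3/3 + v

[v^0] = 0;  [v^1] = 1;  [v^2] = 0;  [v^3] = -1/3;  [v^4] = 0;  [v^5] = 1/5.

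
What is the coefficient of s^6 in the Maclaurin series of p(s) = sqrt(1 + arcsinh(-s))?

Let u equal the inner series; expand the outer function in u and truncate.
p(0) = 1
p′(0) = -1/2
p′′(0) = -1/4
p′′′(0) = 1/8
p^(4)(0) = 1/16
p^(5)(0) = -129/32
p^(6)(0) = -769/64
So c_6 = p^(6)(0)/6! = -769/46080.

-769/46080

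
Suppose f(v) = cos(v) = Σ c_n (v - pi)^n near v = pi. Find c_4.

f(pi) = -1
f′(pi) = 0
f′′(pi) = 1
f′′′(pi) = 0
f^(4)(pi) = -1
So c_4 = f^(4)(pi)/4! = -1/24.

-1/24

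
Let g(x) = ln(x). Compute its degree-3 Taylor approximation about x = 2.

[(x - 2)^0] = ln(2);  [(x - 2)^1] = 1/2;  [(x - 2)^2] = -1/8;  [(x - 2)^3] = 1/24.

(x - 2)^3/24 - (x - 2)^2/8 + (x - 2)/2 + ln(2)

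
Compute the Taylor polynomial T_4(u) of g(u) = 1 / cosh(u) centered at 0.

Divide the numerator series by the denominator series (power-series long division).
g(0) = 1
g′(0) = 0
g′′(0) = -1
g′′′(0) = 0
g^(4)(0) = 5

5*u^4/24 - u^2/2 + 1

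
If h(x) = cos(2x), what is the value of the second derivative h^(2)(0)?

-4

Differentiate repeatedly and evaluate at the center.
The coefficient of x^2 in the expansion is -2, so h′′(0) = 2! * (-2) = -4.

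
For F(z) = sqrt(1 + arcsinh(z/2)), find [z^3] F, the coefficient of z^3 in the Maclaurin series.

-1/384

Let u equal the inner series; expand the outer function in u and truncate.
F(0) = 1
F′(0) = 1/4
F′′(0) = -1/16
F′′′(0) = -1/64
So c_3 = F′′′(0)/3! = -1/384.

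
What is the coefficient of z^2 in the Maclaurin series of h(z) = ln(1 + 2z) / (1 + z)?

-4

Expand each factor separately, then convolve coefficients.
h(0) = 0
h′(0) = 2
h′′(0) = -8
So c_2 = h′′(0)/2! = -4.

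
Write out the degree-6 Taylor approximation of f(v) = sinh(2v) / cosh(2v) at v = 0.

64*v^5/15 - 8*v^3/3 + 2*v

Write the quotient as an unknown series and match coefficients against numerator = denominator · series.
f(0) = 0
f′(0) = 2
f′′(0) = 0
f′′′(0) = -16
f^(4)(0) = 0
f^(5)(0) = 512
f^(6)(0) = 0
Dividing each by k! gives the coefficients c_0, ..., c_6.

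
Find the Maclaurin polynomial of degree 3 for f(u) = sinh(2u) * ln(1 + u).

Take the Cauchy product of the two expansions.
[u^0] = 0;  [u^1] = 0;  [u^2] = 2;  [u^3] = -1.

-u^3 + 2*u^2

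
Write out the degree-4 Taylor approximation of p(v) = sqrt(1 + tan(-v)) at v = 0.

Let u equal the inner series; expand the outer function in u and truncate.
p(0) = 1
p′(0) = -1/2
p′′(0) = -1/4
p′′′(0) = -11/8
p^(4)(0) = -47/16

-47*v^4/384 - 11*v^3/48 - v^2/8 - v/2 + 1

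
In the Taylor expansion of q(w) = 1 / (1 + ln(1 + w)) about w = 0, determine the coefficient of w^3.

Use the geometric series for the reciprocal, then substitute.
q(0) = 1
q′(0) = -1
q′′(0) = 3
q′′′(0) = -14
So c_3 = q′′′(0)/3! = -7/3.

-7/3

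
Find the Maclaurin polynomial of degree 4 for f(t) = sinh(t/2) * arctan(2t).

Multiply the two series term by term and collect like powers.

-31*t^4/24 + t^2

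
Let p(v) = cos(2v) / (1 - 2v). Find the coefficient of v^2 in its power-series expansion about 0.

Expand each factor separately, then convolve coefficients.
p(0) = 1
p′(0) = 2
p′′(0) = 4

2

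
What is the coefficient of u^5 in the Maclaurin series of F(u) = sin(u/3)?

1/29160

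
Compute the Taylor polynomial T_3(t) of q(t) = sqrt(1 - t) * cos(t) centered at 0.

Take the Cauchy product of the two expansions.
q(0) = 1
q′(0) = -1/2
q′′(0) = -5/4
q′′′(0) = 9/8
The Taylor polynomial is Σ q^(k)(0)/k! · t^k.

3*t^3/16 - 5*t^2/8 - t/2 + 1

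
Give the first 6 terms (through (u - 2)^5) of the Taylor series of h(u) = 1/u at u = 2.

-(u - 2)^5/64 + (u - 2)^4/32 - (u - 2)^3/16 + (u - 2)^2/8 - (u - 2)/4 + 1/2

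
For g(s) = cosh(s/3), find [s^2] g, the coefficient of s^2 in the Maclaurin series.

1/18

Use the known series and substitute for the argument.
g(0) = 1
g′(0) = 0
g′′(0) = 1/9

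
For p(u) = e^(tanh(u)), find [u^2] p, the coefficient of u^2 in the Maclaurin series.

Plug the Maclaurin series of the inner function into that of the outer and collect terms.
p(0) = 1
p′(0) = 1
p′′(0) = 1
So c_2 = p′′(0)/2! = 1/2.

1/2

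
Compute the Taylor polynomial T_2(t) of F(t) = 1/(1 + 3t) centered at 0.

[t^0] = 1;  [t^1] = -3;  [t^2] = 9.

9*t^2 - 3*t + 1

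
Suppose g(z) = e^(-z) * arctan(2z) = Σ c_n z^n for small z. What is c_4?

7/3

Multiply the two series term by term and collect like powers.
[z^0] = 0;  [z^1] = 2;  [z^2] = -2;  [z^3] = -5/3;  [z^4] = 7/3.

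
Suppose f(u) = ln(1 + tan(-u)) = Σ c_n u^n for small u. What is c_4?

-7/12

Substitute the inner expansion into the outer series and collect powers.
[u^0] = 0;  [u^1] = -1;  [u^2] = -1/2;  [u^3] = -2/3;  [u^4] = -7/12.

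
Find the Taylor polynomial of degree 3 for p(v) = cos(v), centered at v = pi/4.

sqrt(2)*(v - pi/4)^3/12 - sqrt(2)*(v - pi/4)^2/4 - sqrt(2)*(v - pi/4)/2 + sqrt(2)/2

Use the known series and substitute for the argument.
[(v - pi/4)^0] = sqrt(2)/2;  [(v - pi/4)^1] = -sqrt(2)/2;  [(v - pi/4)^2] = -sqrt(2)/4;  [(v - pi/4)^3] = sqrt(2)/12.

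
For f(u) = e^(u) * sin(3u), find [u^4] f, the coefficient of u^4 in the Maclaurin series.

-4

Expand each factor separately, then convolve coefficients.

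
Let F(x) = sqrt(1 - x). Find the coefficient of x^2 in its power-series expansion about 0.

-1/8

Compute the successive derivatives at the expansion point and divide by k!.
[x^0] = 1;  [x^1] = -1/2;  [x^2] = -1/8.
So c_2 = F′′(0)/2! = -1/8.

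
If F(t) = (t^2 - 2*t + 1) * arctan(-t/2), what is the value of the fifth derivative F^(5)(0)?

17/4

Multiply each power in the prefactor through the base expansion.
The coefficient of t^5 in the expansion is 17/480, so F^(5)(0) = 5! * (17/480) = 17/4.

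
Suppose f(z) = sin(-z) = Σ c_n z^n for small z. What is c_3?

1/6

[z^0] = 0;  [z^1] = -1;  [z^2] = 0;  [z^3] = 1/6.
So c_3 = f′′′(0)/3! = 1/6.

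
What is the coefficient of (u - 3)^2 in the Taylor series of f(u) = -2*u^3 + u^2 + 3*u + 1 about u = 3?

f(3) = -35
f′(3) = -45
f′′(3) = -34

-17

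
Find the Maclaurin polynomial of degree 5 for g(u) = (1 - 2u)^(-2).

192*u^5 + 80*u^4 + 32*u^3 + 12*u^2 + 4*u + 1

Use the known series and substitute for the argument.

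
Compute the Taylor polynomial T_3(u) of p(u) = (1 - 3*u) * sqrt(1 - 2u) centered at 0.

u^3 + 5*u^2/2 - 4*u + 1

Distribute the polynomial across the series and collect like powers.
p(0) = 1
p′(0) = -4
p′′(0) = 5
p′′′(0) = 6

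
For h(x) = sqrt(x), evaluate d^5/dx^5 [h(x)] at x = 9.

From the series, [(x - 9)^5] h = 7/5038848; multiply by 5! = 120 to get 35/209952.

35/209952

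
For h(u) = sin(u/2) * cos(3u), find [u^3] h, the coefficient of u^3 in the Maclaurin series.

-109/48

Expand each factor separately, then convolve coefficients.
h(0) = 0
h′(0) = 1/2
h′′(0) = 0
h′′′(0) = -109/8
So c_3 = h′′′(0)/3! = -109/48.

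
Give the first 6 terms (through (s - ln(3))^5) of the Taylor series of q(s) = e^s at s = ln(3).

(s - ln(3))^5/40 + (s - ln(3))^4/8 + (s - ln(3))^3/2 + 3*(s - ln(3))^2/2 + 3*(s - ln(3)) + 3

q(ln(3)) = 3
q′(ln(3)) = 3
q′′(ln(3)) = 3
q′′′(ln(3)) = 3
q^(4)(ln(3)) = 3
q^(5)(ln(3)) = 3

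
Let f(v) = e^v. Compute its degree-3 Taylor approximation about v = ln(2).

Compute the successive derivatives at the expansion point and divide by k!.
f(ln(2)) = 2
f′(ln(2)) = 2
f′′(ln(2)) = 2
f′′′(ln(2)) = 2
Then c_k = f^(k)(ln(2))/k! gives each Taylor coefficient.

(v - ln(2))^3/3 + (v - ln(2))^2 + 2*(v - ln(2)) + 2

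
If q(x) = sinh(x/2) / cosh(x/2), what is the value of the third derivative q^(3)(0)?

-1/4

Invert the denominator's series and multiply.
From the series, [x^3] q = -1/24; multiply by 3! = 6 to get -1/4.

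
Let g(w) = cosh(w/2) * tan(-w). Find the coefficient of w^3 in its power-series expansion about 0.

-11/24

Expand each factor separately, then convolve coefficients.
[w^0] = 0;  [w^1] = -1;  [w^2] = 0;  [w^3] = -11/24.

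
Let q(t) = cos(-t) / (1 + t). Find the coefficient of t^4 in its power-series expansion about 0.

Take the Cauchy product of the two expansions.
q(0) = 1
q′(0) = -1
q′′(0) = 1
q′′′(0) = -3
q^(4)(0) = 13

13/24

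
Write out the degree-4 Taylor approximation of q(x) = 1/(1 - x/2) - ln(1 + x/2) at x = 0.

Add the two expansions coefficient-wise.
q(0) = 1
q′(0) = 0
q′′(0) = 3/4
q′′′(0) = 1/2
q^(4)(0) = 15/8
The Taylor polynomial is Σ q^(k)(0)/k! · x^k.

5*x^4/64 + x^3/12 + 3*x^2/8 + 1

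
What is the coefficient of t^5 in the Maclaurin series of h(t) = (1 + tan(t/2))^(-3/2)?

-6521/40960

Plug the Maclaurin series of the inner function into that of the outer and collect terms.
h(0) = 1
h′(0) = -3/4
h′′(0) = 15/16
h′′′(0) = -129/64
h^(4)(0) = 1425/256
h^(5)(0) = -19563/1024
So c_5 = h^(5)(0)/5! = -6521/40960.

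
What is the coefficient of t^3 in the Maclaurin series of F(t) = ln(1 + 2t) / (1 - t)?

8/3

Write out both Maclaurin series and multiply, keeping only the needed powers.
F(0) = 0
F′(0) = 2
F′′(0) = 0
F′′′(0) = 16
The Taylor polynomial is Σ F^(k)(0)/k! · t^k.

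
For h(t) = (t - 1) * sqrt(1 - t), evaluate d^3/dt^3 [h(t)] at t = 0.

Distribute the polynomial across the series and collect like powers.
From the series, [t^3] h = -1/16; multiply by 3! = 6 to get -3/8.

-3/8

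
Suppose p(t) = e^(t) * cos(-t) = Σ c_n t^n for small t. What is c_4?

Write out both Maclaurin series and multiply, keeping only the needed powers.
p(0) = 1
p′(0) = 1
p′′(0) = 0
p′′′(0) = -2
p^(4)(0) = -4
Then c_k = p^(k)(0)/k! gives each Taylor coefficient.

-1/6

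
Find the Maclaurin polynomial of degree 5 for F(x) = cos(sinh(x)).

Compose series: expand the inner function first, then feed it into the outer expansion.
F(0) = 1
F′(0) = 0
F′′(0) = -1
F′′′(0) = 0
F^(4)(0) = -3
F^(5)(0) = 0
Then c_k = F^(k)(0)/k! gives each Taylor coefficient.

-x^4/8 - x^2/2 + 1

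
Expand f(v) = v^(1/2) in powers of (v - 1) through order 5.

f(1) = 1
f′(1) = 1/2
f′′(1) = -1/4
f′′′(1) = 3/8
f^(4)(1) = -15/16
f^(5)(1) = 105/32
Dividing each by k! gives the coefficients c_0, ..., c_5.

7*(v - 1)^5/256 - 5*(v - 1)^4/128 + (v - 1)^3/16 - (v - 1)^2/8 + (v - 1)/2 + 1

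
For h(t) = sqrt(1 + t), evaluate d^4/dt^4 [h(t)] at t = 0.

From the series, [t^4] h = -5/128; multiply by 4! = 24 to get -15/16.

-15/16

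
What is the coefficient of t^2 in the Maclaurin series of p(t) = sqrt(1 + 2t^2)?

1

Differentiate repeatedly and evaluate at the center.
p(0) = 1
p′(0) = 0
p′′(0) = 2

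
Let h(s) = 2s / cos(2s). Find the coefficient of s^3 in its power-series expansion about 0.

4

Write the quotient as an unknown series and match coefficients against numerator = denominator · series.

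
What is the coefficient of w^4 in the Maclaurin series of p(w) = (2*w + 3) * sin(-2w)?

8/3

Multiply each power in the prefactor through the base expansion.
p(0) = 0
p′(0) = -6
p′′(0) = -8
p′′′(0) = 24
p^(4)(0) = 64
Then c_k = p^(k)(0)/k! gives each Taylor coefficient.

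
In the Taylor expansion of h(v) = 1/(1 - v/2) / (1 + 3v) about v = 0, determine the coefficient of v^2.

Expand each factor separately, then convolve coefficients.
h(0) = 1
h′(0) = -5/2
h′′(0) = 31/2

31/4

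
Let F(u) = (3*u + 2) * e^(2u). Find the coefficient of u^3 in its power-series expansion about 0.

Distribute the polynomial across the series and collect like powers.
So c_3 = F′′′(0)/3! = 26/3.

26/3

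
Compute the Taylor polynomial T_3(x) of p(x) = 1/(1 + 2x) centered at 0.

p(0) = 1
p′(0) = -2
p′′(0) = 8
p′′′(0) = -48

-8*x^3 + 4*x^2 - 2*x + 1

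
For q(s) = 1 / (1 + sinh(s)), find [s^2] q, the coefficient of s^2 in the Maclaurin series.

Write 1/(1+u) = 1 - u + u^2 - u^3 + ... and substitute the series for u.
q(0) = 1
q′(0) = -1
q′′(0) = 2
Then c_k = q^(k)(0)/k! gives each Taylor coefficient.

1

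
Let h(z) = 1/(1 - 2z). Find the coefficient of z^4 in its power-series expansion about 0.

h(0) = 1
h′(0) = 2
h′′(0) = 8
h′′′(0) = 48
h^(4)(0) = 384
So c_4 = h^(4)(0)/4! = 16.

16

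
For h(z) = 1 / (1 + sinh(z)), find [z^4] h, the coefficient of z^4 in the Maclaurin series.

Write 1/(1+u) = 1 - u + u^2 - u^3 + ... and substitute the series for u.
h(0) = 1
h′(0) = -1
h′′(0) = 2
h′′′(0) = -7
h^(4)(0) = 32
So c_4 = h^(4)(0)/4! = 4/3.

4/3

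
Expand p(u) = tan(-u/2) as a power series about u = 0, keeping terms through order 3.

-u^3/24 - u/2

p(0) = 0
p′(0) = -1/2
p′′(0) = 0
p′′′(0) = -1/4
Then c_k = p^(k)(0)/k! gives each Taylor coefficient.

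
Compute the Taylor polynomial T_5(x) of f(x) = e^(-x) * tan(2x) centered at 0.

Expand each factor separately, then convolve coefficients.
f(0) = 0
f′(0) = 2
f′′(0) = -4
f′′′(0) = 22
f^(4)(0) = -72
f^(5)(0) = 682

341*x^5/60 - 3*x^4 + 11*x^3/3 - 2*x^2 + 2*x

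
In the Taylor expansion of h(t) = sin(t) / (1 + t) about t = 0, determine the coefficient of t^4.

Expand each factor separately, then convolve coefficients.
h(0) = 0
h′(0) = 1
h′′(0) = -2
h′′′(0) = 5
h^(4)(0) = -20

-5/6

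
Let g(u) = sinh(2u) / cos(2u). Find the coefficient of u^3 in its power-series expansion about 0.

Divide the numerator series by the denominator series (power-series long division).
g(0) = 0
g′(0) = 2
g′′(0) = 0
g′′′(0) = 32

16/3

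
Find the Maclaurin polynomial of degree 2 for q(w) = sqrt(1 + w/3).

-w^2/72 + w/6 + 1

q(0) = 1
q′(0) = 1/6
q′′(0) = -1/36
Dividing each by k! gives the coefficients c_0, ..., c_2.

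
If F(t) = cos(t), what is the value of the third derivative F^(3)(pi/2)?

The coefficient of (t - pi/2)^3 in the expansion is 1/6, so F′′′(pi/2) = 3! * (1/6) = 1.

1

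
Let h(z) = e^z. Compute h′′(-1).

The coefficient of (z + 1)^2 in the expansion is e^(-1)/2, so h′′(-1) = 2! * (e^(-1)/2) = e^(-1).

e^(-1)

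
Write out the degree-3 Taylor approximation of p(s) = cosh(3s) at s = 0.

9*s^2/2 + 1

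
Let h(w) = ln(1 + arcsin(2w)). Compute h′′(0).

-4

Plug the Maclaurin series of the inner function into that of the outer and collect terms.
The coefficient of w^2 in the expansion is -2, so h′′(0) = 2! * (-2) = -4.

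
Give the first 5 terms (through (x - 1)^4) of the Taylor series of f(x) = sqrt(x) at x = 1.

-5*(x - 1)^4/128 + (x - 1)^3/16 - (x - 1)^2/8 + (x - 1)/2 + 1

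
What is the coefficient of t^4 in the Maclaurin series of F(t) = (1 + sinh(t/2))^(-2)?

3/8

Substitute the inner expansion into the outer series and collect powers.
[t^0] = 1;  [t^1] = -1;  [t^2] = 3/4;  [t^3] = -13/24;  [t^4] = 3/8.
So c_4 = F^(4)(0)/4! = 3/8.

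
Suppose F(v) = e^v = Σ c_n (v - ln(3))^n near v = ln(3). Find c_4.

1/8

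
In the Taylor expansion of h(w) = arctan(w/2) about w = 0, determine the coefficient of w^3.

-1/24

Use the known series and substitute for the argument.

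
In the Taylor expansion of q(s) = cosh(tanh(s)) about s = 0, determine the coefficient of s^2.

1/2

Plug the Maclaurin series of the inner function into that of the outer and collect terms.
q(0) = 1
q′(0) = 0
q′′(0) = 1
So c_2 = q′′(0)/2! = 1/2.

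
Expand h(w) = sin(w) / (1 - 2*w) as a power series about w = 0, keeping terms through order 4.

Use 1/(1 - r) = Σ r^k on the denominator, then take the Cauchy product.
[w^0] = 0;  [w^1] = 1;  [w^2] = 2;  [w^3] = 23/6;  [w^4] = 23/3.

23*w^4/3 + 23*w^3/6 + 2*w^2 + w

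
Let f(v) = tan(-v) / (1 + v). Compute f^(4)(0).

32

Take the Cauchy product of the two expansions.
The coefficient of v^4 in the expansion is 4/3, so f^(4)(0) = 4! * (4/3) = 32.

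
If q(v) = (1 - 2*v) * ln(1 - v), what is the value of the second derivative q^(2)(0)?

3

Shift and add copies of the series according to the polynomial's terms.
The coefficient of v^2 in the expansion is 3/2, so q′′(0) = 2! * (3/2) = 3.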